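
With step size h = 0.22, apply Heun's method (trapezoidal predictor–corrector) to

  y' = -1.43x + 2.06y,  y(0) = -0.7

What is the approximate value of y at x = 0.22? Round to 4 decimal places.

-1.1237

Heun: k1 = f(x_n, y_n); k2 = f(x_n + h, y_n + h·k1); y_{n+1} = y_n + (h/2)·(k1 + k2).
x=0.000000, y=-0.700000:
  k1 = f(0.000000, -0.700000) = -1.442000
  k2 = f(0.220000, -1.017240) = -2.410114
  y ← -0.700000 + (0.22/2)·(-1.442000 + (-2.410114)) = -1.123733
y(0.22) ≈ -1.1237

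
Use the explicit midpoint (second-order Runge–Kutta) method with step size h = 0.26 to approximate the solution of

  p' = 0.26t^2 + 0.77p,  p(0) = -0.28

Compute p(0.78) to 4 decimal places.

Midpoint: k1 = f(t_n, p_n); k2 = f(t_n + h/2, p_n + (h/2)·k1); p_{n+1} = p_n + h·k2.
t=0.000000, p=-0.280000:
  k1 = f(0.000000, -0.280000) = -0.215600
  k2 = f(0.130000, -0.308028) = -0.232788
  p ← -0.280000 + 0.26·(-0.232788) = -0.340525
t=0.260000, p=-0.340525:
  k1 = f(0.260000, -0.340525) = -0.244628
  k2 = f(0.390000, -0.372326) = -0.247145
  p ← -0.340525 + 0.26·(-0.247145) = -0.404783
t=0.520000, p=-0.404783:
  k1 = f(0.520000, -0.404783) = -0.241379
  k2 = f(0.650000, -0.436162) = -0.225995
  p ← -0.404783 + 0.26·(-0.225995) = -0.463541
p(0.78) ≈ -0.4635

-0.4635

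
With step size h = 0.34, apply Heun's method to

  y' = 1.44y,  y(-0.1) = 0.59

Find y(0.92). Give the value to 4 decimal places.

2.4597

Heun: k1 = f(t_n, y_n); k2 = f(t_n + h, y_n + h·k1); y_{n+1} = y_n + (h/2)·(k1 + k2).
t=-0.100000, y=0.590000:
  k1 = f(-0.100000, 0.590000) = 0.849600
  k2 = f(0.240000, 0.878864) = 1.265564
  y ← 0.590000 + (0.34/2)·(0.849600 + 1.265564) = 0.949578
t=0.240000, y=0.949578:
  k1 = f(0.240000, 0.949578) = 1.367392
  k2 = f(0.580000, 1.414491) = 2.036867
  y ← 0.949578 + (0.34/2)·(1.367392 + 2.036867) = 1.528302
t=0.580000, y=1.528302:
  k1 = f(0.580000, 1.528302) = 2.200755
  k2 = f(0.920000, 2.276559) = 3.278245
  y ← 1.528302 + (0.34/2)·(2.200755 + 3.278245) = 2.459732
y(0.92) ≈ 2.4597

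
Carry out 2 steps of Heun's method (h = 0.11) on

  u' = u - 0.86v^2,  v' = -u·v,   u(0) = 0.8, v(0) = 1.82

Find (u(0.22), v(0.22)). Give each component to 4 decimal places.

0.3896, 1.5995

Heun on (u,v): k1 = f(t_n, state_n); k2 = f(t_n + h, state_n + h·k1); state_{n+1} = state_n + (h/2)·(k1 + k2).
0.000000: (0.800000, 1.820000)
  k1 = (-2.048664, -1.456000)
  predictor → (0.574647, 1.659840)
  k2 = (-1.794712, -0.953822)
  → (0.588614, 1.687460)
0.110000: (0.588614, 1.687460)
  k1 = (-1.860253, -0.993263)
  predictor → (0.383986, 1.578201)
  k2 = (-1.758031, -0.606008)
  → (0.389609, 1.599500)
(u(0.22), v(0.22)) ≈ (0.3896, 1.5995)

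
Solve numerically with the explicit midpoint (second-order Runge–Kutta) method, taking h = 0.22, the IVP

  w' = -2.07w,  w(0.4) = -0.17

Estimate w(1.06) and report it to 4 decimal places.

Midpoint: k1 = f(t_n, w_n); k2 = f(t_n + h/2, w_n + (h/2)·k1); w_{n+1} = w_n + h·k2.
t=0.400000, w=-0.170000:
  k1 = f(0.400000, -0.170000) = 0.351900
  k2 = f(0.510000, -0.131291) = 0.271772
  w ← -0.170000 + 0.22·0.271772 = -0.110210
t=0.620000, w=-0.110210:
  k1 = f(0.620000, -0.110210) = 0.228135
  k2 = f(0.730000, -0.085115) = 0.176189
  w ← -0.110210 + 0.22·0.176189 = -0.071449
t=0.840000, w=-0.071449:
  k1 = f(0.840000, -0.071449) = 0.147899
  k2 = f(0.950000, -0.055180) = 0.114222
  w ← -0.071449 + 0.22·0.114222 = -0.046320
w(1.06) ≈ -0.0463

-0.0463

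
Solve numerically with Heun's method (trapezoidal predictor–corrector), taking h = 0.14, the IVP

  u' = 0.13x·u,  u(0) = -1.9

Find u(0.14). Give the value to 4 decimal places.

Heun: k1 = f(x_n, u_n); k2 = f(x_n + h, u_n + h·k1); u_{n+1} = u_n + (h/2)·(k1 + k2).
x=0.000000, u=-1.900000:
  k1 = f(0.000000, -1.900000) = 0.000000
  k2 = f(0.140000, -1.900000) = -0.034580
  u ← -1.900000 + (0.14/2)·(0.000000 + (-0.034580)) = -1.902421
u(0.14) ≈ -1.9024

-1.9024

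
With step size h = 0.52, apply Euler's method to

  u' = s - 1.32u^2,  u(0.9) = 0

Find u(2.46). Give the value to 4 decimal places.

Euler: u_{n+1} = u_n + h·f(s_n, u_n).
s=0.900000, u=0.000000: f=0.900000 → u ← 0.000000 + 0.52·0.900000 = 0.468000
s=1.420000, u=0.468000: f=1.130888 → u ← 0.468000 + 0.52·1.130888 = 1.056062
s=1.940000, u=1.056062: f=0.467848 → u ← 1.056062 + 0.52·0.467848 = 1.299343
u(2.46) ≈ 1.2993

1.2993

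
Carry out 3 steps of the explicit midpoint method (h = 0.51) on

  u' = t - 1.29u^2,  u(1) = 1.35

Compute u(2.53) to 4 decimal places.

Midpoint: k1 = f(t_n, u_n); k2 = f(t_n + h/2, u_n + (h/2)·k1); u_{n+1} = u_n + h·k2.
t=1.000000, u=1.350000:
  k1 = f(1.000000, 1.350000) = -1.351025
  k2 = f(1.255000, 1.005489) = -0.049200
  u ← 1.350000 + 0.51·(-0.049200) = 1.324908
t=1.510000, u=1.324908:
  k1 = f(1.510000, 1.324908) = -0.754443
  k2 = f(1.765000, 1.132525) = 0.110428
  u ← 1.324908 + 0.51·0.110428 = 1.381227
t=2.020000, u=1.381227:
  k1 = f(2.020000, 1.381227) = -0.441045
  k2 = f(2.275000, 1.268760) = 0.198420
  u ← 1.381227 + 0.51·0.198420 = 1.482421
u(2.53) ≈ 1.4824

1.4824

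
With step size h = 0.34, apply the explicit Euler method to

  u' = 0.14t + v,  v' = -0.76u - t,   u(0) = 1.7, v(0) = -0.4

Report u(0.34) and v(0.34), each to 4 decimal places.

Euler on (u,v): u_{n+1} = u_n + h·u', v_{n+1} = v_n + h·v'.
0.000000: (1.700000, -0.400000); f=(-0.400000, -1.292000) → (1.564000, -0.839280)
(u(0.34), v(0.34)) ≈ (1.5640, -0.8393)

1.5640, -0.8393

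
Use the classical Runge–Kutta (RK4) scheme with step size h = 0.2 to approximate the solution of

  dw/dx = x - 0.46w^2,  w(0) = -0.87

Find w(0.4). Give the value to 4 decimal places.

-0.9455

RK4: k1 = f(x_n, w_n); k2 = f(x_n + h/2, w_n + (h/2)·k1); k3 = f(x_n + h/2, w_n + (h/2)·k2); k4 = f(x_n + h, w_n + h·k3); w_{n+1} = w_n + (h/6)·(k1 + 2k2 + 2k3 + k4).
x=0.000000, w=-0.870000:
  k1 = f(0.000000, -0.870000) = -0.348174
  k2 = f(0.100000, -0.904817) = -0.276599
  k3 = f(0.100000, -0.897660) = -0.270665
  k4 = f(0.200000, -0.924133) = -0.192850
  w ← -0.870000 + (0.2/6)·(k1 + 2k2 + 2k3 + k4) = -0.924518
x=0.200000, w=-0.924518:
  k1 = f(0.200000, -0.924518) = -0.193178
  k2 = f(0.300000, -0.943836) = -0.109780
  k3 = f(0.300000, -0.935496) = -0.102571
  k4 = f(0.400000, -0.945033) = -0.010820
  w ← -0.924518 + (0.2/6)·(k1 + 2k2 + 2k3 + k4) = -0.945475
w(0.4) ≈ -0.9455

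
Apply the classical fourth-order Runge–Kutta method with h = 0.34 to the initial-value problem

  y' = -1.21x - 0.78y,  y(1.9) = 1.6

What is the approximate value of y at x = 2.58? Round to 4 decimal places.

RK4: k1 = f(x_n, y_n); k2 = f(x_n + h/2, y_n + (h/2)·k1); k3 = f(x_n + h/2, y_n + (h/2)·k2); k4 = f(x_n + h, y_n + h·k3); y_{n+1} = y_n + (h/6)·(k1 + 2k2 + 2k3 + k4).
x=1.900000, y=1.600000:
  k1 = f(1.900000, 1.600000) = -3.547000
  k2 = f(2.070000, 0.997010) = -3.282368
  k3 = f(2.070000, 1.041997) = -3.317458
  k4 = f(2.240000, 0.472064) = -3.078610
  y ← 1.600000 + (0.34/6)·(k1 + 2k2 + 2k3 + k4) = 0.476568
x=2.240000, y=0.476568:
  k1 = f(2.240000, 0.476568) = -3.082123
  k2 = f(2.410000, -0.047392) = -2.879134
  k3 = f(2.410000, -0.012884) = -2.906050
  k4 = f(2.580000, -0.511489) = -2.722839
  y ← 0.476568 + (0.34/6)·(k1 + 2k2 + 2k3 + k4) = -0.508034
y(2.58) ≈ -0.5080

-0.5080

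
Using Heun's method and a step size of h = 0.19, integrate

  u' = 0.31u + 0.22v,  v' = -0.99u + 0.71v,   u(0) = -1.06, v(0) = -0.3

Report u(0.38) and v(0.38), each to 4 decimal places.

Heun on (u,v): k1 = f(x_n, state_n); k2 = f(x_n + h, state_n + h·k1); state_{n+1} = state_n + (h/2)·(k1 + k2).
0.000000: (-1.060000, -0.300000)
  k1 = (-0.394600, 0.836400)
  predictor → (-1.134974, -0.141084)
  k2 = (-0.382880, 1.023455)
  → (-1.133861, -0.123314)
0.190000: (-1.133861, -0.123314)
  k1 = (-0.378626, 1.034969)
  predictor → (-1.205800, 0.073330)
  k2 = (-0.357665, 1.245806)
  → (-1.203808, 0.093360)
(u(0.38), v(0.38)) ≈ (-1.2038, 0.0934)

-1.2038, 0.0934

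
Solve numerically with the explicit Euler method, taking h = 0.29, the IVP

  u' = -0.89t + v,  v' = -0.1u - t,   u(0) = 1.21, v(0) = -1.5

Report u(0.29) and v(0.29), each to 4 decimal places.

Euler on (u,v): u_{n+1} = u_n + h·u', v_{n+1} = v_n + h·v'.
0.000000: (1.210000, -1.500000); f=(-1.500000, -0.121000) → (0.775000, -1.535090)
(u(0.29), v(0.29)) ≈ (0.7750, -1.5351)

0.7750, -1.5351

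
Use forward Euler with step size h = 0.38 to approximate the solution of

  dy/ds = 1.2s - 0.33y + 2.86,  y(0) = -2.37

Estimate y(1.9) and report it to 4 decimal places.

4.5476

Euler: y_{n+1} = y_n + h·f(s_n, y_n).
s=0.000000, y=-2.370000: f=3.642100 → y ← -2.370000 + 0.38·3.642100 = -0.986002
s=0.380000, y=-0.986002: f=3.641381 → y ← -0.986002 + 0.38·3.641381 = 0.397723
s=0.760000, y=0.397723: f=3.640752 → y ← 0.397723 + 0.38·3.640752 = 1.781208
s=1.140000, y=1.781208: f=3.640201 → y ← 1.781208 + 0.38·3.640201 = 3.164485
s=1.520000, y=3.164485: f=3.639720 → y ← 3.164485 + 0.38·3.639720 = 4.547578
y(1.9) ≈ 4.5476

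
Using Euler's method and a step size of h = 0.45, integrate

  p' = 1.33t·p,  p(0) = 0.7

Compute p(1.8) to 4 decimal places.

Euler: p_{n+1} = p_n + h·f(t_n, p_n).
t=0.000000, p=0.700000: f=0.000000 → p ← 0.700000 + 0.45·0.000000 = 0.700000
t=0.450000, p=0.700000: f=0.418950 → p ← 0.700000 + 0.45·0.418950 = 0.888527
t=0.900000, p=0.888527: f=1.063567 → p ← 0.888527 + 0.45·1.063567 = 1.367133
t=1.350000, p=1.367133: f=2.454687 → p ← 1.367133 + 0.45·2.454687 = 2.471742
p(1.8) ≈ 2.4717

2.4717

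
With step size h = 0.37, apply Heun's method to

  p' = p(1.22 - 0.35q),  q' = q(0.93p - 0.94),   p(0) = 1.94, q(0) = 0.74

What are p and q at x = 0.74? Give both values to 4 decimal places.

Heun on (p,q): k1 = f(x_n, state_n); k2 = f(x_n + h, state_n + h·k1); state_{n+1} = state_n + (h/2)·(k1 + k2).
0.000000: (1.940000, 0.740000)
  k1 = (1.864340, 0.639508)
  predictor → (2.629806, 0.976618)
  k2 = (2.309453, 1.470513)
  → (2.712152, 1.130354)
0.370000: (2.712152, 1.130354)
  k1 = (2.235833, 1.788560)
  predictor → (3.539410, 1.792121)
  k2 = (2.098012, 4.214444)
  → (3.513913, 2.240909)
(p(0.74), q(0.74)) ≈ (3.5139, 2.2409)

3.5139, 2.2409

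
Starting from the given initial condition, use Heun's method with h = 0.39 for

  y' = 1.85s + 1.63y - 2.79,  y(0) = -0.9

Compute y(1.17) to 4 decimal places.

Heun: k1 = f(s_n, y_n); k2 = f(s_n + h, y_n + h·k1); y_{n+1} = y_n + (h/2)·(k1 + k2).
s=0.000000, y=-0.900000:
  k1 = f(0.000000, -0.900000) = -4.257000
  k2 = f(0.390000, -2.560230) = -6.241675
  y ← -0.900000 + (0.39/2)·(-4.257000 + (-6.241675)) = -2.947242
s=0.390000, y=-2.947242:
  k1 = f(0.390000, -2.947242) = -6.872504
  k2 = f(0.780000, -5.627518) = -10.519854
  y ← -2.947242 + (0.39/2)·(-6.872504 + (-10.519854)) = -6.338751
s=0.780000, y=-6.338751:
  k1 = f(0.780000, -6.338751) = -11.679165
  k2 = f(1.170000, -10.893626) = -18.382110
  y ← -6.338751 + (0.39/2)·(-11.679165 + (-18.382110)) = -12.200700
y(1.17) ≈ -12.2007

-12.2007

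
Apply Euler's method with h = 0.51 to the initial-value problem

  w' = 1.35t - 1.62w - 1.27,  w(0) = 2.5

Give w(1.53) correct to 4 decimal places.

-0.0034

Euler: w_{n+1} = w_n + h·f(t_n, w_n).
t=0.000000, w=2.500000: f=-5.320000 → w ← 2.500000 + 0.51·(-5.320000) = -0.213200
t=0.510000, w=-0.213200: f=-0.236116 → w ← -0.213200 + 0.51·(-0.236116) = -0.333619
t=1.020000, w=-0.333619: f=0.647463 → w ← -0.333619 + 0.51·0.647463 = -0.003413
w(1.53) ≈ -0.0034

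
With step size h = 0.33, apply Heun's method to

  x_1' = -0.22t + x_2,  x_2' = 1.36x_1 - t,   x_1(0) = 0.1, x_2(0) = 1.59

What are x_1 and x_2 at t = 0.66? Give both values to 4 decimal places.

Heun on (x_1,x_2): k1 = f(t_n, state_n); k2 = f(t_n + h, state_n + h·k1); state_{n+1} = state_n + (h/2)·(k1 + k2).
0.000000: (0.100000, 1.590000)
  k1 = (1.590000, 0.136000)
  predictor → (0.624700, 1.634880)
  k2 = (1.562280, 0.519592)
  → (0.620126, 1.698173)
0.330000: (0.620126, 1.698173)
  k1 = (1.625573, 0.513372)
  predictor → (1.156565, 1.867585)
  k2 = (1.722385, 0.912929)
  → (1.172539, 1.933512)
(x_1(0.66), x_2(0.66)) ≈ (1.1725, 1.9335)

1.1725, 1.9335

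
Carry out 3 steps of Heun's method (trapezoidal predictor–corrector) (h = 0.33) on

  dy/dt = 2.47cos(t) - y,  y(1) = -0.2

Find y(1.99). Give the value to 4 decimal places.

-0.1169

Heun: k1 = f(t_n, y_n); k2 = f(t_n + h, y_n + h·k1); y_{n+1} = y_n + (h/2)·(k1 + k2).
t=1.000000, y=-0.200000:
  k1 = f(1.000000, -0.200000) = 1.534547
  k2 = f(1.330000, 0.306400) = 0.282635
  y ← -0.200000 + (0.33/2)·(1.534547 + 0.282635) = 0.099835
t=1.330000, y=0.099835:
  k1 = f(1.330000, 0.099835) = 0.489201
  k2 = f(1.660000, 0.261271) = -0.481312
  y ← 0.099835 + (0.33/2)·(0.489201 + (-0.481312)) = 0.101137
t=1.660000, y=0.101137:
  k1 = f(1.660000, 0.101137) = -0.321178
  k2 = f(1.990000, -0.004852) = -1.000520
  y ← 0.101137 + (0.33/2)·(-0.321178 + (-1.000520)) = -0.116943
y(1.99) ≈ -0.1169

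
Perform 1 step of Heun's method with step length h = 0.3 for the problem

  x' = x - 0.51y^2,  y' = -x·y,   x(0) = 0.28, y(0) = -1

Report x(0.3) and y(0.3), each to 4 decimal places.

Heun on (x,y): k1 = f(s_n, state_n); k2 = f(s_n + h, state_n + h·k1); state_{n+1} = state_n + (h/2)·(k1 + k2).
0.000000: (0.280000, -1.000000)
  k1 = (-0.230000, 0.280000)
  predictor → (0.211000, -0.916000)
  k2 = (-0.216919, 0.193276)
  → (0.212962, -0.929009)
(x(0.3), y(0.3)) ≈ (0.2130, -0.9290)

0.2130, -0.9290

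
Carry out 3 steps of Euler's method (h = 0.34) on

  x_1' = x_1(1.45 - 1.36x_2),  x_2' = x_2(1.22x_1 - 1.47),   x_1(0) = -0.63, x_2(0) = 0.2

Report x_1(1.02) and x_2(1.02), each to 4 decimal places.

-1.9338, -0.0002

Euler on (x_1,x_2): x_1_{n+1} = x_1_n + h·x_1', x_2_{n+1} = x_2_n + h·x_2'.
0.000000: (-0.630000, 0.200000); f=(-0.742140, -0.447720) → (-0.882328, 0.047775)
0.340000: (-0.882328, 0.047775); f=(-1.222046, -0.121657) → (-1.297823, 0.006412)
0.680000: (-1.297823, 0.006412); f=(-1.870527, -0.019578) → (-1.933802, -0.000245)
(x_1(1.02), x_2(1.02)) ≈ (-1.9338, -0.0002)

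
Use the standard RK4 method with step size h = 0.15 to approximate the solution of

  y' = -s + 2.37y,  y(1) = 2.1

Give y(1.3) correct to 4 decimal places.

RK4: k1 = f(s_n, y_n); k2 = f(s_n + h/2, y_n + (h/2)·k1); k3 = f(s_n + h/2, y_n + (h/2)·k2); k4 = f(s_n + h, y_n + h·k3); y_{n+1} = y_n + (h/6)·(k1 + 2k2 + 2k3 + k4).
s=1.000000, y=2.100000:
  k1 = f(1.000000, 2.100000) = 3.977000
  k2 = f(1.075000, 2.398275) = 4.608912
  k3 = f(1.075000, 2.445668) = 4.721234
  k4 = f(1.150000, 2.808185) = 5.505399
  y ← 2.100000 + (0.15/6)·(k1 + 2k2 + 2k3 + k4) = 2.803567
s=1.150000, y=2.803567:
  k1 = f(1.150000, 2.803567) = 5.494454
  k2 = f(1.225000, 3.215651) = 6.396094
  k3 = f(1.225000, 3.283274) = 6.556360
  k4 = f(1.300000, 3.787021) = 7.675240
  y ← 2.803567 + (0.15/6)·(k1 + 2k2 + 2k3 + k4) = 3.780432
y(1.3) ≈ 3.7804

3.7804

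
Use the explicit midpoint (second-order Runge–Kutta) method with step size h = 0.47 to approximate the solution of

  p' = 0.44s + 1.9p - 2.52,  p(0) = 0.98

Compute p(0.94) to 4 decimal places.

Midpoint: k1 = f(s_n, p_n); k2 = f(s_n + h/2, p_n + (h/2)·k1); p_{n+1} = p_n + h·k2.
s=0.000000, p=0.980000:
  k1 = f(0.000000, 0.980000) = -0.658000
  k2 = f(0.235000, 0.825370) = -0.848397
  p ← 0.980000 + 0.47·(-0.848397) = 0.581253
s=0.470000, p=0.581253:
  k1 = f(0.470000, 0.581253) = -1.208819
  k2 = f(0.705000, 0.297181) = -1.645156
  p ← 0.581253 + 0.47·(-1.645156) = -0.191970
p(0.94) ≈ -0.1920

-0.1920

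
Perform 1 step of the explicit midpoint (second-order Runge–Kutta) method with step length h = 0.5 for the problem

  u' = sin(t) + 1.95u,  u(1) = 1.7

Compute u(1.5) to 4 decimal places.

4.8451

Midpoint: k1 = f(t_n, u_n); k2 = f(t_n + h/2, u_n + (h/2)·k1); u_{n+1} = u_n + h·k2.
t=1.000000, u=1.700000:
  k1 = f(1.000000, 1.700000) = 4.156471
  k2 = f(1.250000, 2.739118) = 6.290264
  u ← 1.700000 + 0.5·6.290264 = 4.845132
u(1.5) ≈ 4.8451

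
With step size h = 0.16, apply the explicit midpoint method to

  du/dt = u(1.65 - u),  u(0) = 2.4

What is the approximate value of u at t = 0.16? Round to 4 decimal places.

2.1813

Midpoint: k1 = f(t_n, u_n); k2 = f(t_n + h/2, u_n + (h/2)·k1); u_{n+1} = u_n + h·k2.
t=0.000000, u=2.400000:
  k1 = f(0.000000, 2.400000) = -1.800000
  k2 = f(0.080000, 2.256000) = -1.367136
  u ← 2.400000 + 0.16·(-1.367136) = 2.181258
u(0.16) ≈ 2.1813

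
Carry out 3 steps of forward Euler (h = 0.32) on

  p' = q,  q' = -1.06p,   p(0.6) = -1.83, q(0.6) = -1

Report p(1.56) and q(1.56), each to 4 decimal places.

-2.1594, 1.1205

Euler on (p,q): p_{n+1} = p_n + h·p', q_{n+1} = q_n + h·q'.
0.600000: (-1.830000, -1.000000); f=(-1.000000, 1.939800) → (-2.150000, -0.379264)
0.920000: (-2.150000, -0.379264); f=(-0.379264, 2.279000) → (-2.271364, 0.350016)
1.240000: (-2.271364, 0.350016); f=(0.350016, 2.407646) → (-2.159359, 1.120463)
(p(1.56), q(1.56)) ≈ (-2.1594, 1.1205)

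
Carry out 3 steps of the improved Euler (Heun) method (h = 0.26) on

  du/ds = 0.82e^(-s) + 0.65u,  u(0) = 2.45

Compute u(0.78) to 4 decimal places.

4.6603

Heun: k1 = f(s_n, u_n); k2 = f(s_n + h, u_n + h·k1); u_{n+1} = u_n + (h/2)·(k1 + k2).
s=0.000000, u=2.450000:
  k1 = f(0.000000, 2.450000) = 2.412500
  k2 = f(0.260000, 3.077250) = 2.632475
  u ← 2.450000 + (0.26/2)·(2.412500 + 2.632475) = 3.105847
s=0.260000, u=3.105847:
  k1 = f(0.260000, 3.105847) = 2.651063
  k2 = f(0.520000, 3.795123) = 2.954337
  u ← 3.105847 + (0.26/2)·(2.651063 + 2.954337) = 3.834549
s=0.520000, u=3.834549:
  k1 = f(0.520000, 3.834549) = 2.979963
  k2 = f(0.780000, 4.609339) = 3.371963
  u ← 3.834549 + (0.26/2)·(2.979963 + 3.371963) = 4.660299
u(0.78) ≈ 4.6603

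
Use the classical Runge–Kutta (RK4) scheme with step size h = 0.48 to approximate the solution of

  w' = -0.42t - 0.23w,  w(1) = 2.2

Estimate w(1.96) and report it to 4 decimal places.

RK4: k1 = f(t_n, w_n); k2 = f(t_n + h/2, w_n + (h/2)·k1); k3 = f(t_n + h/2, w_n + (h/2)·k2); k4 = f(t_n + h, w_n + h·k3); w_{n+1} = w_n + (h/6)·(k1 + 2k2 + 2k3 + k4).
t=1.000000, w=2.200000:
  k1 = f(1.000000, 2.200000) = -0.926000
  k2 = f(1.240000, 1.977760) = -0.975685
  k3 = f(1.240000, 1.965836) = -0.972942
  k4 = f(1.480000, 1.732988) = -1.020187
  w ← 2.200000 + (0.48/6)·(k1 + 2k2 + 2k3 + k4) = 1.732525
t=1.480000, w=1.732525:
  k1 = f(1.480000, 1.732525) = -1.020081
  k2 = f(1.720000, 1.487705) = -1.064572
  k3 = f(1.720000, 1.477027) = -1.062116
  k4 = f(1.960000, 1.222709) = -1.104423
  w ← 1.732525 + (0.48/6)·(k1 + 2k2 + 2k3 + k4) = 1.222294
w(1.96) ≈ 1.2223

1.2223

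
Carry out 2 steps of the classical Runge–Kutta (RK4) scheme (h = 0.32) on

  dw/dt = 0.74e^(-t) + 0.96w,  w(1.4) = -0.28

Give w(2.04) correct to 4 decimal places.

RK4: k1 = f(t_n, w_n); k2 = f(t_n + h/2, w_n + (h/2)·k1); k3 = f(t_n + h/2, w_n + (h/2)·k2); k4 = f(t_n + h, w_n + h·k3); w_{n+1} = w_n + (h/6)·(k1 + 2k2 + 2k3 + k4).
t=1.400000, w=-0.280000:
  k1 = f(1.400000, -0.280000) = -0.086318
  k2 = f(1.560000, -0.293811) = -0.126558
  k3 = f(1.560000, -0.300249) = -0.132739
  k4 = f(1.720000, -0.322476) = -0.177068
  w ← -0.280000 + (0.32/6)·(k1 + 2k2 + 2k3 + k4) = -0.321706
t=1.720000, w=-0.321706:
  k1 = f(1.720000, -0.321706) = -0.176328
  k2 = f(1.880000, -0.349918) = -0.223005
  k3 = f(1.880000, -0.357386) = -0.230174
  k4 = f(2.040000, -0.395361) = -0.283326
  w ← -0.321706 + (0.32/6)·(k1 + 2k2 + 2k3 + k4) = -0.394560
w(2.04) ≈ -0.3946

-0.3946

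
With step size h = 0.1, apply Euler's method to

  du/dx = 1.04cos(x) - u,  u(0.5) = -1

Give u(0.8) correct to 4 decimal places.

-0.4983

Euler: u_{n+1} = u_n + h·f(x_n, u_n).
x=0.500000, u=-1.000000: f=1.912686 → u ← -1.000000 + 0.1·1.912686 = -0.808731
x=0.600000, u=-0.808731: f=1.667080 → u ← -0.808731 + 0.1·1.667080 = -0.642023
x=0.700000, u=-0.642023: f=1.437459 → u ← -0.642023 + 0.1·1.437459 = -0.498277
u(0.8) ≈ -0.4983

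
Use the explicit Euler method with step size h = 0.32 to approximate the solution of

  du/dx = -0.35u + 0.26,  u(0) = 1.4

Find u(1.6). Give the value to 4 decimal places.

1.1057

Euler: u_{n+1} = u_n + h·f(x_n, u_n).
x=0.000000, u=1.400000: f=-0.230000 → u ← 1.400000 + 0.32·(-0.230000) = 1.326400
x=0.320000, u=1.326400: f=-0.204240 → u ← 1.326400 + 0.32·(-0.204240) = 1.261043
x=0.640000, u=1.261043: f=-0.181365 → u ← 1.261043 + 0.32·(-0.181365) = 1.203006
x=0.960000, u=1.203006: f=-0.161052 → u ← 1.203006 + 0.32·(-0.161052) = 1.151470
x=1.280000, u=1.151470: f=-0.143014 → u ← 1.151470 + 0.32·(-0.143014) = 1.105705
u(1.6) ≈ 1.1057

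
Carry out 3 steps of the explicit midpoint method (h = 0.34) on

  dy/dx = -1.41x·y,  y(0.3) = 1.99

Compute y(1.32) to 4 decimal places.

0.6108

Midpoint: k1 = f(x_n, y_n); k2 = f(x_n + h/2, y_n + (h/2)·k1); y_{n+1} = y_n + h·k2.
x=0.300000, y=1.990000:
  k1 = f(0.300000, 1.990000) = -0.841770
  k2 = f(0.470000, 1.846899) = -1.223940
  y ← 1.990000 + 0.34·(-1.223940) = 1.573860
x=0.640000, y=1.573860:
  k1 = f(0.640000, 1.573860) = -1.420252
  k2 = f(0.810000, 1.332418) = -1.521754
  y ← 1.573860 + 0.34·(-1.521754) = 1.056464
x=0.980000, y=1.056464:
  k1 = f(0.980000, 1.056464) = -1.459822
  k2 = f(1.150000, 0.808294) = -1.310649
  y ← 1.056464 + 0.34·(-1.310649) = 0.610843
y(1.32) ≈ 0.6108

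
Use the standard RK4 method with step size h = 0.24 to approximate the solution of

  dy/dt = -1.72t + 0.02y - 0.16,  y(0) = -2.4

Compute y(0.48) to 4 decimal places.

-2.6991

RK4: k1 = f(t_n, y_n); k2 = f(t_n + h/2, y_n + (h/2)·k1); k3 = f(t_n + h/2, y_n + (h/2)·k2); k4 = f(t_n + h, y_n + h·k3); y_{n+1} = y_n + (h/6)·(k1 + 2k2 + 2k3 + k4).
t=0.000000, y=-2.400000:
  k1 = f(0.000000, -2.400000) = -0.208000
  k2 = f(0.120000, -2.424960) = -0.414899
  k3 = f(0.120000, -2.449788) = -0.415396
  k4 = f(0.240000, -2.499695) = -0.622794
  y ← -2.400000 + (0.24/6)·(k1 + 2k2 + 2k3 + k4) = -2.499655
t=0.240000, y=-2.499655:
  k1 = f(0.240000, -2.499655) = -0.622793
  k2 = f(0.360000, -2.574391) = -0.830688
  k3 = f(0.360000, -2.599338) = -0.831187
  k4 = f(0.480000, -2.699140) = -1.039583
  y ← -2.499655 + (0.24/6)·(k1 + 2k2 + 2k3 + k4) = -2.699100
y(0.48) ≈ -2.6991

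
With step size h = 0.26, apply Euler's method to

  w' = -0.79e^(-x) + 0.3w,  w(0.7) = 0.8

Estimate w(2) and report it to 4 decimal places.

0.7714

Euler: w_{n+1} = w_n + h·f(x_n, w_n).
x=0.700000, w=0.800000: f=-0.152302 → w ← 0.800000 + 0.26·(-0.152302) = 0.760401
x=0.960000, w=0.760401: f=-0.074365 → w ← 0.760401 + 0.26·(-0.074365) = 0.741066
x=1.220000, w=0.741066: f=-0.010912 → w ← 0.741066 + 0.26·(-0.010912) = 0.738229
x=1.480000, w=0.738229: f=0.041635 → w ← 0.738229 + 0.26·0.041635 = 0.749055
x=1.740000, w=0.749055: f=0.086055 → w ← 0.749055 + 0.26·0.086055 = 0.771429
w(2) ≈ 0.7714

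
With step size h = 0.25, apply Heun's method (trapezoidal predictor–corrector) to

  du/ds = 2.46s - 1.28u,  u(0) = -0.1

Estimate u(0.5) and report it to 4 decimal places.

0.2088

Heun: k1 = f(s_n, u_n); k2 = f(s_n + h, u_n + h·k1); u_{n+1} = u_n + (h/2)·(k1 + k2).
s=0.000000, u=-0.100000:
  k1 = f(0.000000, -0.100000) = 0.128000
  k2 = f(0.250000, -0.068000) = 0.702040
  u ← -0.100000 + (0.25/2)·(0.128000 + 0.702040) = 0.003755
s=0.250000, u=0.003755:
  k1 = f(0.250000, 0.003755) = 0.610194
  k2 = f(0.500000, 0.156303) = 1.029932
  u ← 0.003755 + (0.25/2)·(0.610194 + 1.029932) = 0.208771
u(0.5) ≈ 0.2088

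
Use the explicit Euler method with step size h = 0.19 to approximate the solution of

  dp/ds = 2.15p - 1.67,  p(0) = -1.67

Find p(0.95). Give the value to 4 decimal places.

-12.7868

Euler: p_{n+1} = p_n + h·f(s_n, p_n).
s=0.000000, p=-1.670000: f=-5.260500 → p ← -1.670000 + 0.19·(-5.260500) = -2.669495
s=0.190000, p=-2.669495: f=-7.409414 → p ← -2.669495 + 0.19·(-7.409414) = -4.077284
s=0.380000, p=-4.077284: f=-10.436160 → p ← -4.077284 + 0.19·(-10.436160) = -6.060154
s=0.570000, p=-6.060154: f=-14.699331 → p ← -6.060154 + 0.19·(-14.699331) = -8.853027
s=0.760000, p=-8.853027: f=-20.704008 → p ← -8.853027 + 0.19·(-20.704008) = -12.786789
p(0.95) ≈ -12.7868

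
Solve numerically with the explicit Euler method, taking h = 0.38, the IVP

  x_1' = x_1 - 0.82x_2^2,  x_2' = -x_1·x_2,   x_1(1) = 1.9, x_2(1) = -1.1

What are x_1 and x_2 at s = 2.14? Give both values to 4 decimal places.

4.2345, 0.0075

Euler on (x_1,x_2): x_1_{n+1} = x_1_n + h·x_1', x_2_{n+1} = x_2_n + h·x_2'.
1.000000: (1.900000, -1.100000); f=(0.907800, 2.090000) → (2.244964, -0.305800)
1.380000: (2.244964, -0.305800); f=(2.168283, 0.686510) → (3.068911, -0.044926)
1.760000: (3.068911, -0.044926); f=(3.067256, 0.137875) → (4.234469, 0.007466)
(x_1(2.14), x_2(2.14)) ≈ (4.2345, 0.0075)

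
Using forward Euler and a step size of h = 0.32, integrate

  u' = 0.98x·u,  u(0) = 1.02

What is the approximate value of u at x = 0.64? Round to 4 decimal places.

1.1224

Euler: u_{n+1} = u_n + h·f(x_n, u_n).
x=0.000000, u=1.020000: f=0.000000 → u ← 1.020000 + 0.32·0.000000 = 1.020000
x=0.320000, u=1.020000: f=0.319872 → u ← 1.020000 + 0.32·0.319872 = 1.122359
u(0.64) ≈ 1.1224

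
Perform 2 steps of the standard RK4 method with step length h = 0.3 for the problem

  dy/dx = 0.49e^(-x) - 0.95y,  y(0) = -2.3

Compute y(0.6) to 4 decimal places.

RK4: k1 = f(x_n, y_n); k2 = f(x_n + h/2, y_n + (h/2)·k1); k3 = f(x_n + h/2, y_n + (h/2)·k2); k4 = f(x_n + h, y_n + h·k3); y_{n+1} = y_n + (h/6)·(k1 + 2k2 + 2k3 + k4).
x=0.000000, y=-2.300000:
  k1 = f(0.000000, -2.300000) = 2.675000
  k2 = f(0.150000, -1.898750) = 2.225559
  k3 = f(0.150000, -1.966166) = 2.289605
  k4 = f(0.300000, -1.613119) = 1.895464
  y ← -2.300000 + (0.3/6)·(k1 + 2k2 + 2k3 + k4) = -1.619960
x=0.300000, y=-1.619960:
  k1 = f(0.300000, -1.619960) = 1.901963
  k2 = f(0.450000, -1.334666) = 1.580370
  k3 = f(0.450000, -1.382905) = 1.626197
  k4 = f(0.600000, -1.132101) = 1.344414
  y ← -1.619960 + (0.3/6)·(k1 + 2k2 + 2k3 + k4) = -1.136985
y(0.6) ≈ -1.1370

-1.1370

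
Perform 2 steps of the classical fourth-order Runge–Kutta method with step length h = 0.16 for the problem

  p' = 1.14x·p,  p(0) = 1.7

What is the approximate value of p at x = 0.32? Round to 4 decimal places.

RK4: k1 = f(x_n, p_n); k2 = f(x_n + h/2, p_n + (h/2)·k1); k3 = f(x_n + h/2, p_n + (h/2)·k2); k4 = f(x_n + h, p_n + h·k3); p_{n+1} = p_n + (h/6)·(k1 + 2k2 + 2k3 + k4).
x=0.000000, p=1.700000:
  k1 = f(0.000000, 1.700000) = 0.000000
  k2 = f(0.080000, 1.700000) = 0.155040
  k3 = f(0.080000, 1.712403) = 0.156171
  k4 = f(0.160000, 1.724987) = 0.314638
  p ← 1.700000 + (0.16/6)·(k1 + 2k2 + 2k3 + k4) = 1.724988
x=0.160000, p=1.724988:
  k1 = f(0.160000, 1.724988) = 0.314638
  k2 = f(0.240000, 1.750159) = 0.478844
  k3 = f(0.240000, 1.763296) = 0.482438
  k4 = f(0.320000, 1.802178) = 0.657435
  p ← 1.724988 + (0.16/6)·(k1 + 2k2 + 2k3 + k4) = 1.802179
p(0.32) ≈ 1.8022

1.8022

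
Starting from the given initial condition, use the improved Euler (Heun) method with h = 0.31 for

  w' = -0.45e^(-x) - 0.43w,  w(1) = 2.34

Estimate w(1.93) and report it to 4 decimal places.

Heun: k1 = f(x_n, w_n); k2 = f(x_n + h, w_n + h·k1); w_{n+1} = w_n + (h/2)·(k1 + k2).
x=1.000000, w=2.340000:
  k1 = f(1.000000, 2.340000) = -1.171746
  k2 = f(1.310000, 1.976759) = -0.971425
  w ← 2.340000 + (0.31/2)·(-1.171746 + (-0.971425)) = 2.007808
x=1.310000, w=2.007808:
  k1 = f(1.310000, 2.007808) = -0.984777
  k2 = f(1.620000, 1.702528) = -0.821141
  w ← 2.007808 + (0.31/2)·(-0.984777 + (-0.821141)) = 1.727891
x=1.620000, w=1.727891:
  k1 = f(1.620000, 1.727891) = -0.832048
  k2 = f(1.930000, 1.469956) = -0.697398
  w ← 1.727891 + (0.31/2)·(-0.832048 + (-0.697398)) = 1.490827
w(1.93) ≈ 1.4908

1.4908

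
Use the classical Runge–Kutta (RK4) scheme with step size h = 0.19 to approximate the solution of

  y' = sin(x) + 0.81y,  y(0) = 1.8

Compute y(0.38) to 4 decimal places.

2.5281

RK4: k1 = f(x_n, y_n); k2 = f(x_n + h/2, y_n + (h/2)·k1); k3 = f(x_n + h/2, y_n + (h/2)·k2); k4 = f(x_n + h, y_n + h·k3); y_{n+1} = y_n + (h/6)·(k1 + 2k2 + 2k3 + k4).
x=0.000000, y=1.800000:
  k1 = f(0.000000, 1.800000) = 1.458000
  k2 = f(0.095000, 1.938510) = 1.665050
  k3 = f(0.095000, 1.958180) = 1.680983
  k4 = f(0.190000, 2.119387) = 1.905562
  y ← 1.800000 + (0.19/6)·(k1 + 2k2 + 2k3 + k4) = 2.118428
x=0.190000, y=2.118428:
  k1 = f(0.190000, 2.118428) = 1.904786
  k2 = f(0.285000, 2.299383) = 2.143658
  k3 = f(0.285000, 2.322076) = 2.162039
  k4 = f(0.380000, 2.529216) = 2.419585
  y ← 2.118428 + (0.19/6)·(k1 + 2k2 + 2k3 + k4) = 2.528061
y(0.38) ≈ 2.5281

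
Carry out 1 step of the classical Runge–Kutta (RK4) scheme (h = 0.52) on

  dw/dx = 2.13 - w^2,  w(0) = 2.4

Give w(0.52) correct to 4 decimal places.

1.6182

RK4: k1 = f(x_n, w_n); k2 = f(x_n + h/2, w_n + (h/2)·k1); k3 = f(x_n + h/2, w_n + (h/2)·k2); k4 = f(x_n + h, w_n + h·k3); w_{n+1} = w_n + (h/6)·(k1 + 2k2 + 2k3 + k4).
x=0.000000, w=2.400000:
  k1 = f(0.000000, 2.400000) = -3.630000
  k2 = f(0.260000, 1.456200) = 0.009482
  k3 = f(0.260000, 2.402465) = -3.641839
  k4 = f(0.520000, 0.506244) = 1.873717
  w ← 2.400000 + (0.52/6)·(k1 + 2k2 + 2k3 + k4) = 1.618180
w(0.52) ≈ 1.6182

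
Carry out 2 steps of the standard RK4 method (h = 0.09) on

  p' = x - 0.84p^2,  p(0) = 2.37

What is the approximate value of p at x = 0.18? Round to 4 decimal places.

RK4: k1 = f(x_n, p_n); k2 = f(x_n + h/2, p_n + (h/2)·k1); k3 = f(x_n + h/2, p_n + (h/2)·k2); k4 = f(x_n + h, p_n + h·k3); p_{n+1} = p_n + (h/6)·(k1 + 2k2 + 2k3 + k4).
x=0.000000, p=2.370000:
  k1 = f(0.000000, 2.370000) = -4.718196
  k2 = f(0.045000, 2.157681) = -3.865694
  k3 = f(0.045000, 2.196044) = -4.005991
  k4 = f(0.090000, 2.009461) = -3.301864
  p ← 2.370000 + (0.09/6)·(k1 + 2k2 + 2k3 + k4) = 2.013549
x=0.090000, p=2.013549:
  k1 = f(0.090000, 2.013549) = -3.315677
  k2 = f(0.135000, 1.864343) = -2.784651
  k3 = f(0.135000, 1.888239) = -2.859976
  k4 = f(0.180000, 1.756151) = -2.410615
  p ← 2.013549 + (0.09/6)·(k1 + 2k2 + 2k3 + k4) = 1.758315
p(0.18) ≈ 1.7583

1.7583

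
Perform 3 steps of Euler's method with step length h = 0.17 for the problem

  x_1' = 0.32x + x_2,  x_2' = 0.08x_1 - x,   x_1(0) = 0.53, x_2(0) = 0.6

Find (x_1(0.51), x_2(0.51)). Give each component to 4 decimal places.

Euler on (x_1,x_2): x_1_{n+1} = x_1_n + h·x_1', x_2_{n+1} = x_2_n + h·x_2'.
0.000000: (0.530000, 0.600000); f=(0.600000, 0.042400) → (0.632000, 0.607208)
0.170000: (0.632000, 0.607208); f=(0.661608, -0.119440) → (0.744473, 0.586903)
0.340000: (0.744473, 0.586903); f=(0.695703, -0.280442) → (0.862743, 0.539228)
(x_1(0.51), x_2(0.51)) ≈ (0.8627, 0.5392)

0.8627, 0.5392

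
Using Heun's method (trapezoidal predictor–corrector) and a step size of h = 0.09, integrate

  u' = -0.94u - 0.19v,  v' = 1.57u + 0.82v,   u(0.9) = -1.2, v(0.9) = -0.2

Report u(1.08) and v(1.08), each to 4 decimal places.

Heun on (u,v): k1 = f(t_n, state_n); k2 = f(t_n + h, state_n + h·k1); state_{n+1} = state_n + (h/2)·(k1 + k2).
0.900000: (-1.200000, -0.200000)
  k1 = (1.166000, -2.048000)
  predictor → (-1.095060, -0.384320)
  k2 = (1.102377, -2.034387)
  → (-1.097923, -0.383707)
0.990000: (-1.097923, -0.383707)
  k1 = (1.104952, -2.038379)
  predictor → (-0.998477, -0.567162)
  k2 = (1.046329, -2.032682)
  → (-1.001115, -0.566905)
(u(1.08), v(1.08)) ≈ (-1.0011, -0.5669)

-1.0011, -0.5669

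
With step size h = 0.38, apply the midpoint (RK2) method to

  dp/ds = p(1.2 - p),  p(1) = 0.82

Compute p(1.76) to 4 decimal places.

Midpoint: k1 = f(s_n, p_n); k2 = f(s_n + h/2, p_n + (h/2)·k1); p_{n+1} = p_n + h·k2.
s=1.000000, p=0.820000:
  k1 = f(1.000000, 0.820000) = 0.311600
  k2 = f(1.190000, 0.879204) = 0.282045
  p ← 0.820000 + 0.38·0.282045 = 0.927177
s=1.380000, p=0.927177:
  k1 = f(1.380000, 0.927177) = 0.252955
  k2 = f(1.570000, 0.975239) = 0.219196
  p ← 0.927177 + 0.38·0.219196 = 1.010472
p(1.76) ≈ 1.0105

1.0105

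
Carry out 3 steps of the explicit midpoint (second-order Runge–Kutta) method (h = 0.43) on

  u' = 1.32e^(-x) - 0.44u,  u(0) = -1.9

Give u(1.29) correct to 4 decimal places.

Midpoint: k1 = f(x_n, u_n); k2 = f(x_n + h/2, u_n + (h/2)·k1); u_{n+1} = u_n + h·k2.
x=0.000000, u=-1.900000:
  k1 = f(0.000000, -1.900000) = 2.156000
  k2 = f(0.215000, -1.436460) = 1.696677
  u ← -1.900000 + 0.43·1.696677 = -1.170429
x=0.430000, u=-1.170429:
  k1 = f(0.430000, -1.170429) = 1.373661
  k2 = f(0.645000, -0.875092) = 1.077595
  u ← -1.170429 + 0.43·1.077595 = -0.707063
x=0.860000, u=-0.707063:
  k1 = f(0.860000, -0.707063) = 0.869682
  k2 = f(1.075000, -0.520081) = 0.679349
  u ← -0.707063 + 0.43·0.679349 = -0.414943
u(1.29) ≈ -0.4149

-0.4149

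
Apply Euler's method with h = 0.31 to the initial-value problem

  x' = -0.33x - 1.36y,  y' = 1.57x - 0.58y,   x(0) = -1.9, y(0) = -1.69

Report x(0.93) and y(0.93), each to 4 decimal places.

1.0771, -1.9108

Euler on (x,y): x_{n+1} = x_n + h·x', y_{n+1} = y_n + h·y'.
0.000000: (-1.900000, -1.690000); f=(2.925400, -2.002800) → (-0.993126, -2.310868)
0.310000: (-0.993126, -2.310868); f=(3.470512, -0.218904) → (0.082733, -2.378728)
0.620000: (0.082733, -2.378728); f=(3.207769, 1.509553) → (1.077141, -1.910767)
(x(0.93), y(0.93)) ≈ (1.0771, -1.9108)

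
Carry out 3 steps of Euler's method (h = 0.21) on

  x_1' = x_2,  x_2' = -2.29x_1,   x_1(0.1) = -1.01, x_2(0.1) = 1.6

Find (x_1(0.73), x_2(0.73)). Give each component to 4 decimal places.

0.2701, 2.5233

Euler on (x_1,x_2): x_1_{n+1} = x_1_n + h·x_1', x_2_{n+1} = x_2_n + h·x_2'.
0.100000: (-1.010000, 1.600000); f=(1.600000, 2.312900) → (-0.674000, 2.085709)
0.310000: (-0.674000, 2.085709); f=(2.085709, 1.543460) → (-0.236001, 2.409836)
0.520000: (-0.236001, 2.409836); f=(2.409836, 0.540443) → (0.270064, 2.523329)
(x_1(0.73), x_2(0.73)) ≈ (0.2701, 2.5233)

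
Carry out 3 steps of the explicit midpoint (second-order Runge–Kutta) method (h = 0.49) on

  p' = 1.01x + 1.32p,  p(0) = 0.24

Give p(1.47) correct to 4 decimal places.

Midpoint: k1 = f(x_n, p_n); k2 = f(x_n + h/2, p_n + (h/2)·k1); p_{n+1} = p_n + h·k2.
x=0.000000, p=0.240000:
  k1 = f(0.000000, 0.240000) = 0.316800
  k2 = f(0.245000, 0.317616) = 0.666703
  p ← 0.240000 + 0.49·0.666703 = 0.566685
x=0.490000, p=0.566685:
  k1 = f(0.490000, 0.566685) = 1.242924
  k2 = f(0.735000, 0.871201) = 1.892335
  p ← 0.566685 + 0.49·1.892335 = 1.493929
x=0.980000, p=1.493929:
  k1 = f(0.980000, 1.493929) = 2.961786
  k2 = f(1.225000, 2.219566) = 4.167077
  p ← 1.493929 + 0.49·4.167077 = 3.535797
p(1.47) ≈ 3.5358

3.5358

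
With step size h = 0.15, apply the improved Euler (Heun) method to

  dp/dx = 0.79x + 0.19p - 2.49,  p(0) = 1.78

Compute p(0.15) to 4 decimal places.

1.4615

Heun: k1 = f(x_n, p_n); k2 = f(x_n + h, p_n + h·k1); p_{n+1} = p_n + (h/2)·(k1 + k2).
x=0.000000, p=1.780000:
  k1 = f(0.000000, 1.780000) = -2.151800
  k2 = f(0.150000, 1.457230) = -2.094626
  p ← 1.780000 + (0.15/2)·(-2.151800 + (-2.094626)) = 1.461518
p(0.15) ≈ 1.4615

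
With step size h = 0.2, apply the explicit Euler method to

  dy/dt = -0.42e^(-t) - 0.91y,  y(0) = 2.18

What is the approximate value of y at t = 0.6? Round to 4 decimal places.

Euler: y_{n+1} = y_n + h·f(t_n, y_n).
t=0.000000, y=2.180000: f=-2.403800 → y ← 2.180000 + 0.2·(-2.403800) = 1.699240
t=0.200000, y=1.699240: f=-1.890175 → y ← 1.699240 + 0.2·(-1.890175) = 1.321205
t=0.400000, y=1.321205: f=-1.483831 → y ← 1.321205 + 0.2·(-1.483831) = 1.024439
y(0.6) ≈ 1.0244

1.0244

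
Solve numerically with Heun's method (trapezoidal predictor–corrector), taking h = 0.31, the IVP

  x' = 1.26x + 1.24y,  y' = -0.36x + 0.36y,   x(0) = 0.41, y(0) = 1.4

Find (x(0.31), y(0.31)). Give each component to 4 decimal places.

1.2659, 1.4777

Heun on (x,y): k1 = f(t_n, state_n); k2 = f(t_n + h, state_n + h·k1); state_{n+1} = state_n + (h/2)·(k1 + k2).
0.000000: (0.410000, 1.400000)
  k1 = (2.252600, 0.356400)
  predictor → (1.108306, 1.510484)
  k2 = (3.269466, 0.144784)
  → (1.265920, 1.477684)
(x(0.31), y(0.31)) ≈ (1.2659, 1.4777)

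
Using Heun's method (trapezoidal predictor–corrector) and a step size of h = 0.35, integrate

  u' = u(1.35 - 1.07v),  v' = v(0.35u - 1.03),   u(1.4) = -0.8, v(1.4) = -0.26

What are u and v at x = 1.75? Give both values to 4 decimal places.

-1.3578, -0.1642

Heun on (u,v): k1 = f(x_n, state_n); k2 = f(x_n + h, state_n + h·k1); state_{n+1} = state_n + (h/2)·(k1 + k2).
1.400000: (-0.800000, -0.260000)
  k1 = (-1.302560, 0.340600)
  predictor → (-1.255896, -0.140790)
  k2 = (-1.884654, 0.206900)
  → (-1.357763, -0.164188)
(u(1.75), v(1.75)) ≈ (-1.3578, -0.1642)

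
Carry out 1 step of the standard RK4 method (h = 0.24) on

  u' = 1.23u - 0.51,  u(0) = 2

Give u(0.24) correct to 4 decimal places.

2.5444

RK4: k1 = f(x_n, u_n); k2 = f(x_n + h/2, u_n + (h/2)·k1); k3 = f(x_n + h/2, u_n + (h/2)·k2); k4 = f(x_n + h, u_n + h·k3); u_{n+1} = u_n + (h/6)·(k1 + 2k2 + 2k3 + k4).
x=0.000000, u=2.000000:
  k1 = f(0.000000, 2.000000) = 1.950000
  k2 = f(0.120000, 2.234000) = 2.237820
  k3 = f(0.120000, 2.268538) = 2.280302
  k4 = f(0.240000, 2.547273) = 2.623145
  u ← 2.000000 + (0.24/6)·(k1 + 2k2 + 2k3 + k4) = 2.544376
u(0.24) ≈ 2.5444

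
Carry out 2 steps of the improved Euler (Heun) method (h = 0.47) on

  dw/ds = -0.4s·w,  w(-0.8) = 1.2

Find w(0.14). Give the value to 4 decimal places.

1.3558

Heun: k1 = f(s_n, w_n); k2 = f(s_n + h, w_n + h·k1); w_{n+1} = w_n + (h/2)·(k1 + k2).
s=-0.800000, w=1.200000:
  k1 = f(-0.800000, 1.200000) = 0.384000
  k2 = f(-0.330000, 1.380480) = 0.182223
  w ← 1.200000 + (0.47/2)·(0.384000 + 0.182223) = 1.333062
s=-0.330000, w=1.333062:
  k1 = f(-0.330000, 1.333062) = 0.175964
  k2 = f(0.140000, 1.415766) = -0.079283
  w ← 1.333062 + (0.47/2)·(0.175964 + (-0.079283)) = 1.355783
w(0.14) ≈ 1.3558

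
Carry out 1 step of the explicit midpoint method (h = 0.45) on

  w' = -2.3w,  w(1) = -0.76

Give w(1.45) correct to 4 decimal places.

Midpoint: k1 = f(x_n, w_n); k2 = f(x_n + h/2, w_n + (h/2)·k1); w_{n+1} = w_n + h·k2.
x=1.000000, w=-0.760000:
  k1 = f(1.000000, -0.760000) = 1.748000
  k2 = f(1.225000, -0.366700) = 0.843410
  w ← -0.760000 + 0.45·0.843410 = -0.380466
w(1.45) ≈ -0.3805

-0.3805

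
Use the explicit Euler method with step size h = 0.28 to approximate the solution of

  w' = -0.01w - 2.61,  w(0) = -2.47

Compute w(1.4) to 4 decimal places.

-6.0692

Euler: w_{n+1} = w_n + h·f(t_n, w_n).
t=0.000000, w=-2.470000: f=-2.585300 → w ← -2.470000 + 0.28·(-2.585300) = -3.193884
t=0.280000, w=-3.193884: f=-2.578061 → w ← -3.193884 + 0.28·(-2.578061) = -3.915741
t=0.560000, w=-3.915741: f=-2.570843 → w ← -3.915741 + 0.28·(-2.570843) = -4.635577
t=0.840000, w=-4.635577: f=-2.563644 → w ← -4.635577 + 0.28·(-2.563644) = -5.353397
t=1.120000, w=-5.353397: f=-2.556466 → w ← -5.353397 + 0.28·(-2.556466) = -6.069208
w(1.4) ≈ -6.0692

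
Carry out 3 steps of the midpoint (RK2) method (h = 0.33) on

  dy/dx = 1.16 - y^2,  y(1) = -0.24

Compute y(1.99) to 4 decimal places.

0.7360

Midpoint: k1 = f(x_n, y_n); k2 = f(x_n + h/2, y_n + (h/2)·k1); y_{n+1} = y_n + h·k2.
x=1.000000, y=-0.240000:
  k1 = f(1.000000, -0.240000) = 1.102400
  k2 = f(1.165000, -0.058104) = 1.156624
  y ← -0.240000 + 0.33·1.156624 = 0.141686
x=1.330000, y=0.141686:
  k1 = f(1.330000, 0.141686) = 1.139925
  k2 = f(1.495000, 0.329774) = 1.051249
  y ← 0.141686 + 0.33·1.051249 = 0.488598
x=1.660000, y=0.488598:
  k1 = f(1.660000, 0.488598) = 0.921272
  k2 = f(1.825000, 0.640608) = 0.749621
  y ← 0.488598 + 0.33·0.749621 = 0.735973
y(1.99) ≈ 0.7360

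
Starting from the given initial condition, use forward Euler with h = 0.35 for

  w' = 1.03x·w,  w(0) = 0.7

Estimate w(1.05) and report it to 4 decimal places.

Euler: w_{n+1} = w_n + h·f(x_n, w_n).
x=0.000000, w=0.700000: f=0.000000 → w ← 0.700000 + 0.35·0.000000 = 0.700000
x=0.350000, w=0.700000: f=0.252350 → w ← 0.700000 + 0.35·0.252350 = 0.788322
x=0.700000, w=0.788322: f=0.568381 → w ← 0.788322 + 0.35·0.568381 = 0.987256
w(1.05) ≈ 0.9873

0.9873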